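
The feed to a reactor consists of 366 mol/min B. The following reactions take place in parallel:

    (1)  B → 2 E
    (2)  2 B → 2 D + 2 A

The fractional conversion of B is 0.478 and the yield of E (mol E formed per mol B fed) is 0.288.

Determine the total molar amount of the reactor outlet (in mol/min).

Yield of E: 2ξ₁ / 366 = 0.288 → ξ₁ = 52.7 mol/min.
Conversion of B: 1ξ₁ + 2ξ₂ = 0.478 × 366 = 174.9 → ξ₂ = 61.12 mol/min.
Outlet amounts (n = n₀ + Σ ν·ξ):
  B: 366 − 1(52.7) − 2(61.12) = 191.1
  E: 0 + 2(52.7) = 105.4
  D: 0 + 2(61.12) = 122.2
  A: 0 + 2(61.12) = 122.2
Total out = 191.1 + 105.4 + 122.2 + 122.2 = 540.9 mol/min.

541 mol/min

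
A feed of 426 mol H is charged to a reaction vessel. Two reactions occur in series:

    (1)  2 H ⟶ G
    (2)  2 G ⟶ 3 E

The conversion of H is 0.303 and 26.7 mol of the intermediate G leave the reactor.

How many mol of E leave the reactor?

56.8 mol

Conversion of H: H consumed = 2ξ₁ = 0.303 × 426 → ξ₁ = 64.54 mol.
G balance: n_G = 0 + 1ξ₁ − 2ξ₂ = 26.7 → ξ₂ = (1·64.54 − 26.7)/2 = 18.92 mol.
Outlet amounts (n = n₀ + Σ ν·ξ):
  H: 426 − 2(64.54) = 296.9
  G: 0 + 1(64.54) − 2(18.92) = 26.7
  E: 0 + 3(18.92) = 56.76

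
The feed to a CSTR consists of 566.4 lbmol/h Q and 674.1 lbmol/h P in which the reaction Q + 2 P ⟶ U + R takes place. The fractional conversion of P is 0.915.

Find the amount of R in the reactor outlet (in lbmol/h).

P reacted = 0.915 × 674.1 = 616.8 lbmol/h; ν_P = −2, so ξ = 616.8/2 = 308.4 lbmol/h.
Outlet amounts (n = n₀ + ν ξ):
  Q: 566.4 − 1(308.4) = 258
  P: 674.1 − 2(308.4) = 57.3
  U: 0 + 1(308.4) = 308.4
  R: 0 + 1(308.4) = 308.4

308 lbmol/h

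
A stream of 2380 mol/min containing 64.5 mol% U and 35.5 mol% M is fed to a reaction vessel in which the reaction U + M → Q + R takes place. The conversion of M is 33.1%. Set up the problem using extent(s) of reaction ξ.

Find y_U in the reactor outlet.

M reacted = 0.331 × 844.9 = 279.7 mol/min; ν_M = −1, so ξ = 279.7/1 = 279.7 mol/min.
Outlet amounts (n = n₀ + ν ξ):
  U: 1535 − 1(279.7) = 1255
  M: 844.9 − 1(279.7) = 565.2
  Q: 0 + 1(279.7) = 279.7
  R: 0 + 1(279.7) = 279.7
Total out = 2380 mol/min; y_U = 1255 / 2380 = 0.5275.

0.527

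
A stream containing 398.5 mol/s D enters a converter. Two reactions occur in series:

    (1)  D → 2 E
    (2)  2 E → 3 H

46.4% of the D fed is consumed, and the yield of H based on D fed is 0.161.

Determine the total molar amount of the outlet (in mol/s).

605 mol/s

Conversion of D: D consumed = 1ξ₁ = 0.464 × 398.5 → ξ₁ = 184.9 mol/s.
Yield of H: 3ξ₂ / 398.5 = 0.161 → ξ₂ = 21.39 mol/s.
Outlet amounts (n = n₀ + Σ ν·ξ):
  D: 398.5 − 1(184.9) = 213.6
  E: 0 + 2(184.9) − 2(21.39) = 327
  H: 0 + 3(21.39) = 64.16
Total out = 213.6 + 327 + 64.16 = 604.8 mol/s.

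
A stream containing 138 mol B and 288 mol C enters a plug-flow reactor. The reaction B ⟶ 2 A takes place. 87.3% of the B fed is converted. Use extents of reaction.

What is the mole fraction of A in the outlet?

B reacted = 0.873 × 138 = 120.5 mol; ν_B = −1, so ξ = 120.5/1 = 120.5 mol.
Outlet amounts (n = n₀ + ν ξ):
  B: 138 − 1(120.5) = 17.53
  A: 0 + 2(120.5) = 240.9
  C: 288 (inert)
Total out = 546.5 mol; y_A = 240.9 / 546.5 = 0.4409.

0.441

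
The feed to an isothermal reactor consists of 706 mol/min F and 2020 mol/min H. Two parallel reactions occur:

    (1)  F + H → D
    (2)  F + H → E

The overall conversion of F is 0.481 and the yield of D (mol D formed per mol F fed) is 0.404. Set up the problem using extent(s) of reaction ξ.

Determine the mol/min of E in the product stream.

54.4 mol/min

Yield of D: 1ξ₁ / 706 = 0.404 → ξ₁ = 285.2 mol/min.
Conversion of F: 1ξ₁ + 1ξ₂ = 0.481 × 706 = 339.6 → ξ₂ = 54.36 mol/min.
Outlet amounts (n = n₀ + Σ ν·ξ):
  F: 706 − 1(285.2) − 1(54.36) = 366.4
  H: 2020 − 1(285.2) − 1(54.36) = 1680
  D: 0 + 1(285.2) = 285.2
  E: 0 + 1(54.36) = 54.36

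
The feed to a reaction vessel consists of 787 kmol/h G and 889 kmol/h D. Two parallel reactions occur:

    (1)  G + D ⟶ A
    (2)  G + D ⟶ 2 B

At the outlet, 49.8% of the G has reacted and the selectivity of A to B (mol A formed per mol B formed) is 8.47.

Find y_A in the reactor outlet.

0.283

Conversion of G: G consumed = 0.498 × 787 = 391.9 kmol/h = 1ξ₁ + 1ξ₂.
Selectivity: 1ξ₁ / (2ξ₂) = 8.47 → ξ₁ = 16.94 ξ₂.
Substitute: (1·16.94 + 1) ξ₂ = 391.9 → ξ₂ = 21.85 kmol/h, ξ₁ = 370.1 kmol/h.
Outlet amounts (n = n₀ + Σ ν·ξ):
  G: 787 − 1(370.1) − 1(21.85) = 395.1
  D: 889 − 1(370.1) − 1(21.85) = 497.1
  A: 0 + 1(370.1) = 370.1
  B: 0 + 2(21.85) = 43.69
Total out = 1306 kmol/h; y_A = 370.1 / 1306 = 0.2834.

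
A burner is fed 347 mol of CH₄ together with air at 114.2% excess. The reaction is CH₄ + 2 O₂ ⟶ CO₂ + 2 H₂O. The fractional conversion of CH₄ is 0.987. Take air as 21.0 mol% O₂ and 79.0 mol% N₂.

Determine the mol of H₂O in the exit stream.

685 mol

Stoichiometric O₂ = 2 × 347 = 694 mol; O₂ fed = 694 × 2.142 = 1487 mol.
N₂ fed = 1487 × 79/21 = 5592 mol.
Fuel reacted = 0.987 × 347 → ξ = 342.5 mol.
Outlet (n = n₀ + ν ξ):
  CH₄: 347 − 1(342.5) = 4.511
  O₂: 1487 − 2(342.5) = 801.6
  N₂: 5592 (inert)
  CO₂: 0 + 1(342.5) = 342.5
  H₂O: 0 + 2(342.5) = 685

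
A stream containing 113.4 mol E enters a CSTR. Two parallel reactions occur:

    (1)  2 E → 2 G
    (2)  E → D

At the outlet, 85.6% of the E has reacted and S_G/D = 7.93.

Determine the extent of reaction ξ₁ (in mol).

Conversion of E: E consumed = 0.856 × 113.4 = 97.07 mol = 2ξ₁ + 1ξ₂.
Selectivity: 2ξ₁ / (1ξ₂) = 7.93 → ξ₁ = 3.965 ξ₂.
Substitute: (2·3.965 + 1) ξ₂ = 97.07 → ξ₂ = 10.87 mol, ξ₁ = 43.1 mol.
Outlet amounts (n = n₀ + Σ ν·ξ):
  E: 113.4 − 2(43.1) − 1(10.87) = 16.33
  G: 0 + 2(43.1) = 86.2
  D: 0 + 1(10.87) = 10.87

ξ₁ = 43.1 mol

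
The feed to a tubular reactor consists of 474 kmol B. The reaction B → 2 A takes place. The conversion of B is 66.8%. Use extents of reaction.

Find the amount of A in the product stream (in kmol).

B reacted = 0.668 × 474 = 316.6 kmol; ν_B = −1, so ξ = 316.6/1 = 316.6 kmol.
Outlet amounts (n = n₀ + ν ξ):
  B: 474 − 1(316.6) = 157.4
  A: 0 + 2(316.6) = 633.3

633 kmol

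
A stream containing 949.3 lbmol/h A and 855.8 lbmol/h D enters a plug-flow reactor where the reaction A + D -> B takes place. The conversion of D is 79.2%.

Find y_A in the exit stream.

D reacted = 0.792 × 855.8 = 677.8 lbmol/h; ν_D = −1, so ξ = 677.8/1 = 677.8 lbmol/h.
Outlet amounts (n = n₀ + ν ξ):
  A: 949.3 − 1(677.8) = 271.5
  D: 855.8 − 1(677.8) = 178
  B: 0 + 1(677.8) = 677.8
Total out = 1127 lbmol/h; y_A = 271.5 / 1127 = 0.2408.

0.241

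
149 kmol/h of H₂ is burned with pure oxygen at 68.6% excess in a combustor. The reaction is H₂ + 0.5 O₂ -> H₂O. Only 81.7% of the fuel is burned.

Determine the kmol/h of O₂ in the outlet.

64.7 kmol/h

Stoichiometric O₂ = 0.5 × 149 = 74.5 kmol/h; O₂ fed = 74.5 × 1.686 = 125.6 kmol/h.
Fuel reacted = 0.817 × 149 → ξ = 121.7 kmol/h.
Outlet (n = n₀ + ν ξ):
  H₂: 149 − 1(121.7) = 27.27
  O₂: 125.6 − 0.5(121.7) = 64.74
  H₂O: 0 + 1(121.7) = 121.7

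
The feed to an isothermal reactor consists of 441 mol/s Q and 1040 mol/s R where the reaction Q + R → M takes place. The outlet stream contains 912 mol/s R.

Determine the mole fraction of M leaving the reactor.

0.0946

For R: n = n₀ − 1ξ → 912 = 1040 − 1ξ, giving ξ = 128 mol/s.
Outlet amounts (n = n₀ + ν ξ):
  Q: 441 − 1(128) = 313
  R: 1040 − 1(128) = 912
  M: 0 + 1(128) = 128
Total out = 1353 mol/s; y_M = 128 / 1353 = 0.0946.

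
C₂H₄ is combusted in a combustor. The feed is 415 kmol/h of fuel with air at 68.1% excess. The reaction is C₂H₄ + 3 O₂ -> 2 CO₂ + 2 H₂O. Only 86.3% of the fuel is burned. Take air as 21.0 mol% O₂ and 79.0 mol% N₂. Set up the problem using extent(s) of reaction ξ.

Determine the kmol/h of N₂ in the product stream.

Stoichiometric O₂ = 3 × 415 = 1245 kmol/h; O₂ fed = 1245 × 1.681 = 2093 kmol/h.
N₂ fed = 2093 × 79/21 = 7873 kmol/h.
Fuel reacted = 0.863 × 415 → ξ = 358.1 kmol/h.
Outlet (n = n₀ + ν ξ):
  C₂H₄: 415 − 1(358.1) = 56.86
  O₂: 2093 − 3(358.1) = 1018
  N₂: 7873 (inert)
  CO₂: 0 + 2(358.1) = 716.3
  H₂O: 0 + 2(358.1) = 716.3

7870 kmol/h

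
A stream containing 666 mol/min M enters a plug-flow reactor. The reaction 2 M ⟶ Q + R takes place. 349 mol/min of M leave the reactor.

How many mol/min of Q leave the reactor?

For M: n = n₀ − 2ξ → 349 = 666 − 2ξ, giving ξ = 158.5 mol/min.
Outlet amounts (n = n₀ + ν ξ):
  M: 666 − 2(158.5) = 349
  Q: 0 + 1(158.5) = 158.5
  R: 0 + 1(158.5) = 158.5

158 mol/min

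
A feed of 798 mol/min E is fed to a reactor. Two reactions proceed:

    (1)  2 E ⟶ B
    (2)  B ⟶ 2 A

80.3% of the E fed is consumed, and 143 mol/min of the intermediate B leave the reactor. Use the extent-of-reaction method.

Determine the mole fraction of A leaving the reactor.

Conversion of E: E consumed = 2ξ₁ = 0.803 × 798 → ξ₁ = 320.4 mol/min.
B balance: n_B = 0 + 1ξ₁ − 1ξ₂ = 143 → ξ₂ = (1·320.4 − 143)/1 = 177.4 mol/min.
Outlet amounts (n = n₀ + Σ ν·ξ):
  E: 798 − 2(320.4) = 157.2
  B: 0 + 1(320.4) − 1(177.4) = 143
  A: 0 + 2(177.4) = 354.8
Total out = 655 mol/min; y_A = 354.8 / 655 = 0.5417.

0.542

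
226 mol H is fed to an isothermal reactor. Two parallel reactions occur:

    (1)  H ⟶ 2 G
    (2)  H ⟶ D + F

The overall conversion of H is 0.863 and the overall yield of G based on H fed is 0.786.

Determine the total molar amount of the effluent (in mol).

Yield of G: 2ξ₁ / 226 = 0.786 → ξ₁ = 88.82 mol.
Conversion of H: 1ξ₁ + 1ξ₂ = 0.863 × 226 = 195 → ξ₂ = 106.2 mol.
Outlet amounts (n = n₀ + Σ ν·ξ):
  H: 226 − 1(88.82) − 1(106.2) = 30.96
  G: 0 + 2(88.82) = 177.6
  D: 0 + 1(106.2) = 106.2
  F: 0 + 1(106.2) = 106.2
Total out = 30.96 + 177.6 + 106.2 + 106.2 = 421 mol.

421 mol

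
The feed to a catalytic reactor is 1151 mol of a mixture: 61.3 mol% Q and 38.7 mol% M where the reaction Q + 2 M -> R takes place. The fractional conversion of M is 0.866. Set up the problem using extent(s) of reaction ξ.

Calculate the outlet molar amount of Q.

513 mol

M reacted = 0.866 × 445.4 = 385.7 mol; ν_M = −2, so ξ = 385.7/2 = 192.9 mol.
Outlet amounts (n = n₀ + ν ξ):
  Q: 705.6 − 1(192.9) = 512.7
  M: 445.4 − 2(192.9) = 59.69
  R: 0 + 1(192.9) = 192.9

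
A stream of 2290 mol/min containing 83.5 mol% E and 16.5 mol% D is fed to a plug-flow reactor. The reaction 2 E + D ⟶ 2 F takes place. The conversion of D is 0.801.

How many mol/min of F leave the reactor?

D reacted = 0.801 × 377.9 = 302.7 mol/min; ν_D = −1, so ξ = 302.7/1 = 302.7 mol/min.
Outlet amounts (n = n₀ + ν ξ):
  E: 1912 − 2(302.7) = 1307
  D: 377.9 − 1(302.7) = 75.19
  F: 0 + 2(302.7) = 605.3

605 mol/min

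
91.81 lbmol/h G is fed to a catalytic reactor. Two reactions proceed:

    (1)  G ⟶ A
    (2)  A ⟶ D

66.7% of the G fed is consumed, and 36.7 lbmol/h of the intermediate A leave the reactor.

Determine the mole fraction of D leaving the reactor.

0.267

Conversion of G: G consumed = 1ξ₁ = 0.667 × 91.81 → ξ₁ = 61.24 lbmol/h.
A balance: n_A = 0 + 1ξ₁ − 1ξ₂ = 36.7 → ξ₂ = (1·61.24 − 36.7)/1 = 24.54 lbmol/h.
Outlet amounts (n = n₀ + Σ ν·ξ):
  G: 91.81 − 1(61.24) = 30.57
  A: 0 + 1(61.24) − 1(24.54) = 36.7
  D: 0 + 1(24.54) = 24.54
Total out = 91.81 lbmol/h; y_D = 24.54 / 91.81 = 0.2673.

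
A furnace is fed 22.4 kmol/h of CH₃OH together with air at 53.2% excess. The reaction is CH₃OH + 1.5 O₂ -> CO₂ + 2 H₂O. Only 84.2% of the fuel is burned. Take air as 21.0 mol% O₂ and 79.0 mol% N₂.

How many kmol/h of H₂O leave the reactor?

37.7 kmol/h

Stoichiometric O₂ = 1.5 × 22.4 = 33.6 kmol/h; O₂ fed = 33.6 × 1.532 = 51.48 kmol/h.
N₂ fed = 51.48 × 79/21 = 193.6 kmol/h.
Fuel reacted = 0.842 × 22.4 → ξ = 18.86 kmol/h.
Outlet (n = n₀ + ν ξ):
  CH₃OH: 22.4 − 1(18.86) = 3.539
  O₂: 51.48 − 1.5(18.86) = 23.18
  N₂: 193.6 (inert)
  CO₂: 0 + 1(18.86) = 18.86
  H₂O: 0 + 2(18.86) = 37.72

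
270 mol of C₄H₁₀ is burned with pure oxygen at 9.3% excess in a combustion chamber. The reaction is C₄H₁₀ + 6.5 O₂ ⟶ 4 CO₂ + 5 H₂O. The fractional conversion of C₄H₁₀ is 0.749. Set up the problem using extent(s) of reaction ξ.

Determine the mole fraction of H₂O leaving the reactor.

0.406

Stoichiometric O₂ = 6.5 × 270 = 1755 mol; O₂ fed = 1755 × 1.093 = 1918 mol.
Fuel reacted = 0.749 × 270 → ξ = 202.2 mol.
Outlet (n = n₀ + ν ξ):
  C₄H₁₀: 270 − 1(202.2) = 67.77
  O₂: 1918 − 6.5(202.2) = 603.7
  CO₂: 0 + 4(202.2) = 808.9
  H₂O: 0 + 5(202.2) = 1011
Total out = 2492 mol; y_H₂O = 1011 / 2492 = 0.4058.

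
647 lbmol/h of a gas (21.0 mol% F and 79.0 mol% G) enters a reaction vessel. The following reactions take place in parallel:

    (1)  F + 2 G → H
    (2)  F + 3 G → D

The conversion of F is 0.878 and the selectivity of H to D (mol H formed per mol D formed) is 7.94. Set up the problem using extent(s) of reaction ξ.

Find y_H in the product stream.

Conversion of F: F consumed = 0.878 × 135.9 = 119.3 lbmol/h = 1ξ₁ + 1ξ₂.
Selectivity: 1ξ₁ / (1ξ₂) = 7.94 → ξ₁ = 7.94 ξ₂.
Substitute: (1·7.94 + 1) ξ₂ = 119.3 → ξ₂ = 13.34 lbmol/h, ξ₁ = 106 lbmol/h.
Outlet amounts (n = n₀ + Σ ν·ξ):
  F: 135.9 − 1(106) − 1(13.34) = 16.58
  G: 511.1 − 2(106) − 3(13.34) = 259.2
  H: 0 + 1(106) = 106
  D: 0 + 1(13.34) = 13.34
Total out = 395.1 lbmol/h; y_H = 106 / 395.1 = 0.2682.

0.268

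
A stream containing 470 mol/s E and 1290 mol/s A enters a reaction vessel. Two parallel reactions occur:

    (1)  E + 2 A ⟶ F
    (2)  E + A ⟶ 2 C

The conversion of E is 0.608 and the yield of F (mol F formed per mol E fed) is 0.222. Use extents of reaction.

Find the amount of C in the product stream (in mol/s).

363 mol/s

Yield of F: 1ξ₁ / 470 = 0.222 → ξ₁ = 104.3 mol/s.
Conversion of E: 1ξ₁ + 1ξ₂ = 0.608 × 470 = 285.8 → ξ₂ = 181.4 mol/s.
Outlet amounts (n = n₀ + Σ ν·ξ):
  E: 470 − 1(104.3) − 1(181.4) = 184.2
  A: 1290 − 2(104.3) − 1(181.4) = 899.9
  F: 0 + 1(104.3) = 104.3
  C: 0 + 2(181.4) = 362.8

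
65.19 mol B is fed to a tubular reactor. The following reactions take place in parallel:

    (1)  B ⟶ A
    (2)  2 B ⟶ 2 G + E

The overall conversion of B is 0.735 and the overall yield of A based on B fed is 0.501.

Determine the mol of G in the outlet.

Yield of A: 1ξ₁ / 65.19 = 0.501 → ξ₁ = 32.66 mol.
Conversion of B: 1ξ₁ + 2ξ₂ = 0.735 × 65.19 = 47.91 → ξ₂ = 7.627 mol.
Outlet amounts (n = n₀ + Σ ν·ξ):
  B: 65.19 − 1(32.66) − 2(7.627) = 17.28
  A: 0 + 1(32.66) = 32.66
  G: 0 + 2(7.627) = 15.25
  E: 0 + 1(7.627) = 7.627

15.3 mol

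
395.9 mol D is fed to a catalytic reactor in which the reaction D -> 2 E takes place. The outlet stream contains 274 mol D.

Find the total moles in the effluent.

For D: n = n₀ − 1ξ → 274 = 395.9 − 1ξ, giving ξ = 121.9 mol.
Outlet amounts (n = n₀ + ν ξ):
  D: 395.9 − 1(121.9) = 274
  E: 0 + 2(121.9) = 243.8
Total out = 274 + 243.8 = 517.8 mol.

518 mol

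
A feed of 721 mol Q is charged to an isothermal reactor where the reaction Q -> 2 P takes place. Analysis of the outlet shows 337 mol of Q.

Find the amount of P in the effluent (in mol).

768 mol

For Q: n = n₀ − 1ξ → 337 = 721 − 1ξ, giving ξ = 384 mol.
Outlet amounts (n = n₀ + ν ξ):
  Q: 721 − 1(384) = 337
  P: 0 + 2(384) = 768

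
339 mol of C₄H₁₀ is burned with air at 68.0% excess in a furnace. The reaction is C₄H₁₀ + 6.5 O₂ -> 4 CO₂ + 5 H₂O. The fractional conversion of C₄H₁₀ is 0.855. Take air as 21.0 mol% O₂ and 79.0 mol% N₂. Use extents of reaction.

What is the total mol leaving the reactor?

Stoichiometric O₂ = 6.5 × 339 = 2204 mol; O₂ fed = 2204 × 1.680 = 3702 mol.
N₂ fed = 3702 × 79/21 = 13930 mol.
Fuel reacted = 0.855 × 339 → ξ = 289.8 mol.
Outlet (n = n₀ + ν ξ):
  C₄H₁₀: 339 − 1(289.8) = 49.16
  O₂: 3702 − 6.5(289.8) = 1818
  N₂: 13930 (inert)
  CO₂: 0 + 4(289.8) = 1159
  H₂O: 0 + 5(289.8) = 1449
Total out = 49.16 + 1818 + 13930 + 1159 + 1449 = 18400 mol.

18400 mol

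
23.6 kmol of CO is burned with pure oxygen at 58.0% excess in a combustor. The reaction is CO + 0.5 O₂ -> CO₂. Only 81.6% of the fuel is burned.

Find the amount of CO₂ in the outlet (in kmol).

19.3 kmol

Stoichiometric O₂ = 0.5 × 23.6 = 11.8 kmol; O₂ fed = 11.8 × 1.580 = 18.64 kmol.
Fuel reacted = 0.816 × 23.6 → ξ = 19.26 kmol.
Outlet (n = n₀ + ν ξ):
  CO: 23.6 − 1(19.26) = 4.342
  O₂: 18.64 − 0.5(19.26) = 9.015
  CO₂: 0 + 1(19.26) = 19.26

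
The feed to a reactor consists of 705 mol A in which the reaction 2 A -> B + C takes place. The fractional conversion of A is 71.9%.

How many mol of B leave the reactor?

253 mol

A reacted = 0.719 × 705 = 506.9 mol; ν_A = −2, so ξ = 506.9/2 = 253.4 mol.
Outlet amounts (n = n₀ + ν ξ):
  A: 705 − 2(253.4) = 198.1
  B: 0 + 1(253.4) = 253.4
  C: 0 + 1(253.4) = 253.4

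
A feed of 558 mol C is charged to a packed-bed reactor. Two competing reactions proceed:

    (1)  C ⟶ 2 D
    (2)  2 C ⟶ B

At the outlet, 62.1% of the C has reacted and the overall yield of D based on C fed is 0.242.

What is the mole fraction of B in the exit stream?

Yield of D: 2ξ₁ / 558 = 0.242 → ξ₁ = 67.52 mol.
Conversion of C: 1ξ₁ + 2ξ₂ = 0.621 × 558 = 346.5 → ξ₂ = 139.5 mol.
Outlet amounts (n = n₀ + Σ ν·ξ):
  C: 558 − 1(67.52) − 2(139.5) = 211.5
  D: 0 + 2(67.52) = 135
  B: 0 + 1(139.5) = 139.5
Total out = 486 mol; y_B = 139.5 / 486 = 0.287.

0.287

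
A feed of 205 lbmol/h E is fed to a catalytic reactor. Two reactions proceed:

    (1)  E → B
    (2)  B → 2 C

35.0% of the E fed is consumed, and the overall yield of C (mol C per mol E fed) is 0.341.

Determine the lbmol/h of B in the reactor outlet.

Conversion of E: E consumed = 1ξ₁ = 0.35 × 205 → ξ₁ = 71.75 lbmol/h.
Yield of C: 2ξ₂ / 205 = 0.341 → ξ₂ = 34.95 lbmol/h.
Outlet amounts (n = n₀ + Σ ν·ξ):
  E: 205 − 1(71.75) = 133.2
  B: 0 + 1(71.75) − 1(34.95) = 36.8
  C: 0 + 2(34.95) = 69.91

36.8 lbmol/h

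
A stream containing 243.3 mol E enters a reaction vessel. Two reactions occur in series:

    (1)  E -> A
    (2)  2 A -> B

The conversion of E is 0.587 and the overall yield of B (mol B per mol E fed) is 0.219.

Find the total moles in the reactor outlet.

190 mol

Conversion of E: E consumed = 1ξ₁ = 0.587 × 243.3 → ξ₁ = 142.8 mol.
Yield of B: 1ξ₂ / 243.3 = 0.219 → ξ₂ = 53.28 mol.
Outlet amounts (n = n₀ + Σ ν·ξ):
  E: 243.3 − 1(142.8) = 100.5
  A: 0 + 1(142.8) − 2(53.28) = 36.25
  B: 0 + 1(53.28) = 53.28
Total out = 100.5 + 36.25 + 53.28 = 190 mol.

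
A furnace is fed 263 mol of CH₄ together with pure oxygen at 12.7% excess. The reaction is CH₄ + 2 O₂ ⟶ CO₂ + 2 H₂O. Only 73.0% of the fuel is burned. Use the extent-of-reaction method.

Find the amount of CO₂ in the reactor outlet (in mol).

Stoichiometric O₂ = 2 × 263 = 526 mol; O₂ fed = 526 × 1.127 = 592.8 mol.
Fuel reacted = 0.73 × 263 → ξ = 192 mol.
Outlet (n = n₀ + ν ξ):
  CH₄: 263 − 1(192) = 71.01
  O₂: 592.8 − 2(192) = 208.8
  CO₂: 0 + 1(192) = 192
  H₂O: 0 + 2(192) = 384

192 mol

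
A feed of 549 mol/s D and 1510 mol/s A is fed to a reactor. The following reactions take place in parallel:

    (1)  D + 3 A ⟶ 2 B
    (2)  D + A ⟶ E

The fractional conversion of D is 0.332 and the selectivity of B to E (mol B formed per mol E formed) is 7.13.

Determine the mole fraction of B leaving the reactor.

0.164

Conversion of D: D consumed = 0.332 × 549 = 182.3 mol/s = 1ξ₁ + 1ξ₂.
Selectivity: 2ξ₁ / (1ξ₂) = 7.13 → ξ₁ = 3.565 ξ₂.
Substitute: (1·3.565 + 1) ξ₂ = 182.3 → ξ₂ = 39.93 mol/s, ξ₁ = 142.3 mol/s.
Outlet amounts (n = n₀ + Σ ν·ξ):
  D: 549 − 1(142.3) − 1(39.93) = 366.7
  A: 1510 − 3(142.3) − 1(39.93) = 1043
  B: 0 + 2(142.3) = 284.7
  E: 0 + 1(39.93) = 39.93
Total out = 1734 mol/s; y_B = 284.7 / 1734 = 0.1641.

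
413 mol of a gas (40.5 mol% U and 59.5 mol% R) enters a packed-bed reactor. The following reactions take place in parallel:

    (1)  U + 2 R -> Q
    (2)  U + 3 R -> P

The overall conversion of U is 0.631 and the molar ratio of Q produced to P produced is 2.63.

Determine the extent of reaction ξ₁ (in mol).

ξ₁ = 76.5 mol

Conversion of U: U consumed = 0.631 × 167.3 = 105.5 mol = 1ξ₁ + 1ξ₂.
Selectivity: 1ξ₁ / (1ξ₂) = 2.63 → ξ₁ = 2.63 ξ₂.
Substitute: (1·2.63 + 1) ξ₂ = 105.5 → ξ₂ = 29.08 mol, ξ₁ = 76.47 mol.
Outlet amounts (n = n₀ + Σ ν·ξ):
  U: 167.3 − 1(76.47) − 1(29.08) = 61.72
  R: 245.7 − 2(76.47) − 3(29.08) = 5.571
  Q: 0 + 1(76.47) = 76.47
  P: 0 + 1(29.08) = 29.08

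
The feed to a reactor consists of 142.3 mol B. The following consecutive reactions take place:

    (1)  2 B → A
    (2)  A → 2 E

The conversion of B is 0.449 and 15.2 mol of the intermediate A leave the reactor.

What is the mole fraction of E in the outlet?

Conversion of B: B consumed = 2ξ₁ = 0.449 × 142.3 → ξ₁ = 31.95 mol.
A balance: n_A = 0 + 1ξ₁ − 1ξ₂ = 15.2 → ξ₂ = (1·31.95 − 15.2)/1 = 16.75 mol.
Outlet amounts (n = n₀ + Σ ν·ξ):
  B: 142.3 − 2(31.95) = 78.41
  A: 0 + 1(31.95) − 1(16.75) = 15.2
  E: 0 + 2(16.75) = 33.49
Total out = 127.1 mol; y_E = 33.49 / 127.1 = 0.2635.

0.264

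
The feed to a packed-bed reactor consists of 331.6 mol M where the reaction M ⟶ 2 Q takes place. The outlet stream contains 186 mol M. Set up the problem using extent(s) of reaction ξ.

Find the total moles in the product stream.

477 mol

For M: n = n₀ − 1ξ → 186 = 331.6 − 1ξ, giving ξ = 145.6 mol.
Outlet amounts (n = n₀ + ν ξ):
  M: 331.6 − 1(145.6) = 186
  Q: 0 + 2(145.6) = 291.2
Total out = 186 + 291.2 = 477.2 mol.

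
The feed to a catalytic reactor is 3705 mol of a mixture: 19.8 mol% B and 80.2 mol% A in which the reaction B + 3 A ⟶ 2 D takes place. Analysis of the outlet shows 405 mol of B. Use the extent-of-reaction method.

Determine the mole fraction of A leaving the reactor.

0.651

For B: n = n₀ − 1ξ → 405 = 733.6 − 1ξ, giving ξ = 328.6 mol.
Outlet amounts (n = n₀ + ν ξ):
  B: 733.6 − 1(328.6) = 405
  A: 2971 − 3(328.6) = 1986
  D: 0 + 2(328.6) = 657.2
Total out = 3048 mol; y_A = 1986 / 3048 = 0.6515.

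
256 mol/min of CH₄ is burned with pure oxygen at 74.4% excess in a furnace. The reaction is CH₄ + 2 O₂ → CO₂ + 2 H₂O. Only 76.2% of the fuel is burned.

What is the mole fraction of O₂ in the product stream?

0.438

Stoichiometric O₂ = 2 × 256 = 512 mol/min; O₂ fed = 512 × 1.744 = 892.9 mol/min.
Fuel reacted = 0.762 × 256 → ξ = 195.1 mol/min.
Outlet (n = n₀ + ν ξ):
  CH₄: 256 − 1(195.1) = 60.93
  O₂: 892.9 − 2(195.1) = 502.8
  CO₂: 0 + 1(195.1) = 195.1
  H₂O: 0 + 2(195.1) = 390.1
Total out = 1149 mol/min; y_O₂ = 502.8 / 1149 = 0.4376.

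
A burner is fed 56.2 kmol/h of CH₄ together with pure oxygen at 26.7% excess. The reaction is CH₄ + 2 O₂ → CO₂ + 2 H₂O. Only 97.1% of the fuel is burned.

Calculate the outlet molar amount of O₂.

33.3 kmol/h

Stoichiometric O₂ = 2 × 56.2 = 112.4 kmol/h; O₂ fed = 112.4 × 1.267 = 142.4 kmol/h.
Fuel reacted = 0.971 × 56.2 → ξ = 54.57 kmol/h.
Outlet (n = n₀ + ν ξ):
  CH₄: 56.2 − 1(54.57) = 1.63
  O₂: 142.4 − 2(54.57) = 33.27
  CO₂: 0 + 1(54.57) = 54.57
  H₂O: 0 + 2(54.57) = 109.1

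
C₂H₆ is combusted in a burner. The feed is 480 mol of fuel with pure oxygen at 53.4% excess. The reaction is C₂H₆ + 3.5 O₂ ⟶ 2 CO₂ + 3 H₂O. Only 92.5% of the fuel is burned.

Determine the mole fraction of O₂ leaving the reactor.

0.312

Stoichiometric O₂ = 3.5 × 480 = 1680 mol; O₂ fed = 1680 × 1.534 = 2577 mol.
Fuel reacted = 0.925 × 480 → ξ = 444 mol.
Outlet (n = n₀ + ν ξ):
  C₂H₆: 480 − 1(444) = 36
  O₂: 2577 − 3.5(444) = 1023
  CO₂: 0 + 2(444) = 888
  H₂O: 0 + 3(444) = 1332
Total out = 3279 mol; y_O₂ = 1023 / 3279 = 0.312.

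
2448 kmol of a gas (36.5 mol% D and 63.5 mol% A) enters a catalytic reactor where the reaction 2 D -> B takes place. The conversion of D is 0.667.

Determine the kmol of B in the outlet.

298 kmol

D reacted = 0.667 × 893.5 = 596 kmol; ν_D = −2, so ξ = 596/2 = 298 kmol.
Outlet amounts (n = n₀ + ν ξ):
  D: 893.5 − 2(298) = 297.5
  B: 0 + 1(298) = 298
  A: 1554 (inert)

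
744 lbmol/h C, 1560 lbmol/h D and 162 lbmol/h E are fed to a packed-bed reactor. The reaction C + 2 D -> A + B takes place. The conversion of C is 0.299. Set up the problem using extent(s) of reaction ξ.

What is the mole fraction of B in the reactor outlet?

C reacted = 0.299 × 744 = 222.5 lbmol/h; ν_C = −1, so ξ = 222.5/1 = 222.5 lbmol/h.
Outlet amounts (n = n₀ + ν ξ):
  C: 744 − 1(222.5) = 521.5
  D: 1560 − 2(222.5) = 1115
  A: 0 + 1(222.5) = 222.5
  B: 0 + 1(222.5) = 222.5
  E: 162 (inert)
Total out = 2244 lbmol/h; y_B = 222.5 / 2244 = 0.09915.

0.0992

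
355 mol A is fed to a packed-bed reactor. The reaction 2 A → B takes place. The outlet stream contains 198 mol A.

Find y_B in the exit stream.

0.284

For A: n = n₀ − 2ξ → 198 = 355 − 2ξ, giving ξ = 78.5 mol.
Outlet amounts (n = n₀ + ν ξ):
  A: 355 − 2(78.5) = 198
  B: 0 + 1(78.5) = 78.5
Total out = 276.5 mol; y_B = 78.5 / 276.5 = 0.2839.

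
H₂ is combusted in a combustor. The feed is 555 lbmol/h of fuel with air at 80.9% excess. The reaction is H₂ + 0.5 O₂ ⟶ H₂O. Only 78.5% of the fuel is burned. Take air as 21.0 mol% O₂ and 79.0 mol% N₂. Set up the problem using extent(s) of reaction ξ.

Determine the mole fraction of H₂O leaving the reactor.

Stoichiometric O₂ = 0.5 × 555 = 277.5 lbmol/h; O₂ fed = 277.5 × 1.809 = 502 lbmol/h.
N₂ fed = 502 × 79/21 = 1888 lbmol/h.
Fuel reacted = 0.785 × 555 → ξ = 435.7 lbmol/h.
Outlet (n = n₀ + ν ξ):
  H₂: 555 − 1(435.7) = 119.3
  O₂: 502 − 0.5(435.7) = 284.2
  N₂: 1888 (inert)
  H₂O: 0 + 1(435.7) = 435.7
Total out = 2728 lbmol/h; y_H₂O = 435.7 / 2728 = 0.1597.

0.16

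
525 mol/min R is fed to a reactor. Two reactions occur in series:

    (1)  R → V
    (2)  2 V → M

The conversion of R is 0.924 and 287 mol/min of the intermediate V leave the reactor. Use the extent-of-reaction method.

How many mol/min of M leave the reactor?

99.1 mol/min

Conversion of R: R consumed = 1ξ₁ = 0.924 × 525 → ξ₁ = 485.1 mol/min.
V balance: n_V = 0 + 1ξ₁ − 2ξ₂ = 287 → ξ₂ = (1·485.1 − 287)/2 = 99.05 mol/min.
Outlet amounts (n = n₀ + Σ ν·ξ):
  R: 525 − 1(485.1) = 39.9
  V: 0 + 1(485.1) − 2(99.05) = 287
  M: 0 + 1(99.05) = 99.05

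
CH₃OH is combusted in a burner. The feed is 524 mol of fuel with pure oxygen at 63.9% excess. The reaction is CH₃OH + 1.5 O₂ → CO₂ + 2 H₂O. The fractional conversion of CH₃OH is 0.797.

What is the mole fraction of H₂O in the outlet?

0.413

Stoichiometric O₂ = 1.5 × 524 = 786 mol; O₂ fed = 786 × 1.639 = 1288 mol.
Fuel reacted = 0.797 × 524 → ξ = 417.6 mol.
Outlet (n = n₀ + ν ξ):
  CH₃OH: 524 − 1(417.6) = 106.4
  O₂: 1288 − 1.5(417.6) = 661.8
  CO₂: 0 + 1(417.6) = 417.6
  H₂O: 0 + 2(417.6) = 835.3
Total out = 2021 mol; y_H₂O = 835.3 / 2021 = 0.4133.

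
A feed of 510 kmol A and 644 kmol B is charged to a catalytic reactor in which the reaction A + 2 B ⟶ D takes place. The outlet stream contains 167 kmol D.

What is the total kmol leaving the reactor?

820 kmol

For D: n = n₀ + 1ξ → 167 = 0 + 1ξ, giving ξ = 167 kmol.
Outlet amounts (n = n₀ + ν ξ):
  A: 510 − 1(167) = 343
  B: 644 − 2(167) = 310
  D: 0 + 1(167) = 167
Total out = 343 + 310 + 167 = 820 kmol.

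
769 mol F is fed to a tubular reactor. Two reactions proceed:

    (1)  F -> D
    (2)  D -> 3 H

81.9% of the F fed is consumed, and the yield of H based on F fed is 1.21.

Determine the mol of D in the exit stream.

320 mol

Conversion of F: F consumed = 1ξ₁ = 0.819 × 769 → ξ₁ = 629.8 mol.
Yield of H: 3ξ₂ / 769 = 1.21 → ξ₂ = 310.2 mol.
Outlet amounts (n = n₀ + Σ ν·ξ):
  F: 769 − 1(629.8) = 139.2
  D: 0 + 1(629.8) − 1(310.2) = 319.6
  H: 0 + 3(310.2) = 930.5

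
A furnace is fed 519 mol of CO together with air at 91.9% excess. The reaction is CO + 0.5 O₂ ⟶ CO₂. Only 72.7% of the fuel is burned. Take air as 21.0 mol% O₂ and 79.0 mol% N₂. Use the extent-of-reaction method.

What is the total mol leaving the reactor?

2700 mol

Stoichiometric O₂ = 0.5 × 519 = 259.5 mol; O₂ fed = 259.5 × 1.919 = 498 mol.
N₂ fed = 498 × 79/21 = 1873 mol.
Fuel reacted = 0.727 × 519 → ξ = 377.3 mol.
Outlet (n = n₀ + ν ξ):
  CO: 519 − 1(377.3) = 141.7
  O₂: 498 − 0.5(377.3) = 309.3
  N₂: 1873 (inert)
  CO₂: 0 + 1(377.3) = 377.3
Total out = 141.7 + 309.3 + 1873 + 377.3 = 2702 mol.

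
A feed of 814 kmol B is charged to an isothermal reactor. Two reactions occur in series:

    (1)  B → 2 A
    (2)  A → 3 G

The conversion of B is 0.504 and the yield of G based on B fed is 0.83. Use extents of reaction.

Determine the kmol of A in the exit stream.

595 kmol

Conversion of B: B consumed = 1ξ₁ = 0.504 × 814 → ξ₁ = 410.3 kmol.
Yield of G: 3ξ₂ / 814 = 0.83 → ξ₂ = 225.2 kmol.
Outlet amounts (n = n₀ + Σ ν·ξ):
  B: 814 − 1(410.3) = 403.7
  A: 0 + 2(410.3) − 1(225.2) = 595.3
  G: 0 + 3(225.2) = 675.6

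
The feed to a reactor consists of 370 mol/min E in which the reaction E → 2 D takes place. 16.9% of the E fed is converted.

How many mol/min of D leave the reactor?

E reacted = 0.169 × 370 = 62.53 mol/min; ν_E = −1, so ξ = 62.53/1 = 62.53 mol/min.
Outlet amounts (n = n₀ + ν ξ):
  E: 370 − 1(62.53) = 307.5
  D: 0 + 2(62.53) = 125.1

125 mol/min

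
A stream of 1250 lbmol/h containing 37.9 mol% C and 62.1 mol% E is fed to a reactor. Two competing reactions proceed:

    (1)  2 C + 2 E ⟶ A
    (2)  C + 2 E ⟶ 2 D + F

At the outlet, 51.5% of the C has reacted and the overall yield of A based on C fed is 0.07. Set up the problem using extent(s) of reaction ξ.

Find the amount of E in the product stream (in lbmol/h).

355 lbmol/h

Yield of A: 1ξ₁ / 473.8 = 0.07 → ξ₁ = 33.16 lbmol/h.
Conversion of C: 2ξ₁ + 1ξ₂ = 0.515 × 473.8 = 244 → ξ₂ = 177.7 lbmol/h.
Outlet amounts (n = n₀ + Σ ν·ξ):
  C: 473.8 − 2(33.16) − 1(177.7) = 229.8
  E: 776.2 − 2(33.16) − 2(177.7) = 354.6
  A: 0 + 1(33.16) = 33.16
  D: 0 + 2(177.7) = 355.3
  F: 0 + 1(177.7) = 177.7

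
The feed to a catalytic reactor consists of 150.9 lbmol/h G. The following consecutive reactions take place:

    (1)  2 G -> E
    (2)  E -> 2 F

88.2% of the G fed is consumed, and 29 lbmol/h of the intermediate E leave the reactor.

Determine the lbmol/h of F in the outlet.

75.1 lbmol/h

Conversion of G: G consumed = 2ξ₁ = 0.882 × 150.9 → ξ₁ = 66.55 lbmol/h.
E balance: n_E = 0 + 1ξ₁ − 1ξ₂ = 29 → ξ₂ = (1·66.55 − 29)/1 = 37.55 lbmol/h.
Outlet amounts (n = n₀ + Σ ν·ξ):
  G: 150.9 − 2(66.55) = 17.81
  E: 0 + 1(66.55) − 1(37.55) = 29
  F: 0 + 2(37.55) = 75.09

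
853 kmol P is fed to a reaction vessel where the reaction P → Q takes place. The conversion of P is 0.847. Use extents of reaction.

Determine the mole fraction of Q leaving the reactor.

0.847

P reacted = 0.847 × 853 = 722.5 kmol; ν_P = −1, so ξ = 722.5/1 = 722.5 kmol.
Outlet amounts (n = n₀ + ν ξ):
  P: 853 − 1(722.5) = 130.5
  Q: 0 + 1(722.5) = 722.5
Total out = 853 kmol; y_Q = 722.5 / 853 = 0.847.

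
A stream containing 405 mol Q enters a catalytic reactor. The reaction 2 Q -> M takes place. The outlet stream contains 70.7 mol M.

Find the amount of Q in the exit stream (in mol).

264 mol

For M: n = n₀ + 1ξ → 70.7 = 0 + 1ξ, giving ξ = 70.7 mol.
Outlet amounts (n = n₀ + ν ξ):
  Q: 405 − 2(70.7) = 263.6
  M: 0 + 1(70.7) = 70.7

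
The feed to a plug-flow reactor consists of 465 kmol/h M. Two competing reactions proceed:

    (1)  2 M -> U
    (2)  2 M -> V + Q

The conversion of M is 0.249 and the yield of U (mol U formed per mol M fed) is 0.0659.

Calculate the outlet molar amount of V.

27.2 kmol/h

Yield of U: 1ξ₁ / 465 = 0.0659 → ξ₁ = 30.64 kmol/h.
Conversion of M: 2ξ₁ + 2ξ₂ = 0.249 × 465 = 115.8 → ξ₂ = 27.25 kmol/h.
Outlet amounts (n = n₀ + Σ ν·ξ):
  M: 465 − 2(30.64) − 2(27.25) = 349.2
  U: 0 + 1(30.64) = 30.64
  V: 0 + 1(27.25) = 27.25
  Q: 0 + 1(27.25) = 27.25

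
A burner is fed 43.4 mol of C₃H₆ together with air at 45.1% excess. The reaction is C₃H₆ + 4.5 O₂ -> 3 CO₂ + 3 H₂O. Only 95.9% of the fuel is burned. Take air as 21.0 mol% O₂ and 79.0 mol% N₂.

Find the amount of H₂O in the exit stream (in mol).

Stoichiometric O₂ = 4.5 × 43.4 = 195.3 mol; O₂ fed = 195.3 × 1.451 = 283.4 mol.
N₂ fed = 283.4 × 79/21 = 1066 mol.
Fuel reacted = 0.959 × 43.4 → ξ = 41.62 mol.
Outlet (n = n₀ + ν ξ):
  C₃H₆: 43.4 − 1(41.62) = 1.779
  O₂: 283.4 − 4.5(41.62) = 96.09
  N₂: 1066 (inert)
  CO₂: 0 + 3(41.62) = 124.9
  H₂O: 0 + 3(41.62) = 124.9

125 mol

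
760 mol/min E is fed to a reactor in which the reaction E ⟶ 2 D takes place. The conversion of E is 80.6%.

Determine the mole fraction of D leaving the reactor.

E reacted = 0.806 × 760 = 612.6 mol/min; ν_E = −1, so ξ = 612.6/1 = 612.6 mol/min.
Outlet amounts (n = n₀ + ν ξ):
  E: 760 − 1(612.6) = 147.4
  D: 0 + 2(612.6) = 1225
Total out = 1373 mol/min; y_D = 1225 / 1373 = 0.8926.

0.893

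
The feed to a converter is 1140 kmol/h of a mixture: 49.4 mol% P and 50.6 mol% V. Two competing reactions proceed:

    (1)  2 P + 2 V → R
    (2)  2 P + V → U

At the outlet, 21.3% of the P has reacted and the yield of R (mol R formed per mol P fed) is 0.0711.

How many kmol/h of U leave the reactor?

19.9 kmol/h

Yield of R: 1ξ₁ / 563.2 = 0.0711 → ξ₁ = 40.04 kmol/h.
Conversion of P: 2ξ₁ + 2ξ₂ = 0.213 × 563.2 = 120 → ξ₂ = 19.94 kmol/h.
Outlet amounts (n = n₀ + Σ ν·ξ):
  P: 563.2 − 2(40.04) − 2(19.94) = 443.2
  V: 576.8 − 2(40.04) − 1(19.94) = 476.8
  R: 0 + 1(40.04) = 40.04
  U: 0 + 1(19.94) = 19.94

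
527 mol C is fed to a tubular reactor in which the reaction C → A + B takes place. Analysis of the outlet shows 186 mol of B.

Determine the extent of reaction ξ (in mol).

ξ = 186 mol

For B: n = n₀ + 1ξ → 186 = 0 + 1ξ, giving ξ = 186 mol.
Outlet amounts (n = n₀ + ν ξ):
  C: 527 − 1(186) = 341
  A: 0 + 1(186) = 186
  B: 0 + 1(186) = 186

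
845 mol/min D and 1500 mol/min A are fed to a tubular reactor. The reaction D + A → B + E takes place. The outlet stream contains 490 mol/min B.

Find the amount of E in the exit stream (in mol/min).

For B: n = n₀ + 1ξ → 490 = 0 + 1ξ, giving ξ = 490 mol/min.
Outlet amounts (n = n₀ + ν ξ):
  D: 845 − 1(490) = 355
  A: 1500 − 1(490) = 1010
  B: 0 + 1(490) = 490
  E: 0 + 1(490) = 490

490 mol/min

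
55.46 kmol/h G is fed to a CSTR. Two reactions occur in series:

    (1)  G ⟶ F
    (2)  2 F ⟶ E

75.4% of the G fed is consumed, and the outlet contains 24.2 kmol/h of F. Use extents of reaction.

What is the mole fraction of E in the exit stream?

Conversion of G: G consumed = 1ξ₁ = 0.754 × 55.46 → ξ₁ = 41.82 kmol/h.
F balance: n_F = 0 + 1ξ₁ − 2ξ₂ = 24.2 → ξ₂ = (1·41.82 − 24.2)/2 = 8.808 kmol/h.
Outlet amounts (n = n₀ + Σ ν·ξ):
  G: 55.46 − 1(41.82) = 13.64
  F: 0 + 1(41.82) − 2(8.808) = 24.2
  E: 0 + 1(8.808) = 8.808
Total out = 46.65 kmol/h; y_E = 8.808 / 46.65 = 0.1888.

0.189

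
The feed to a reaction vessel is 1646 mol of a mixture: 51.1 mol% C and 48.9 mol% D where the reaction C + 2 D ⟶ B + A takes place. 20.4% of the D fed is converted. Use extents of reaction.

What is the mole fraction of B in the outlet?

0.0525

D reacted = 0.204 × 804.9 = 164.2 mol; ν_D = −2, so ξ = 164.2/2 = 82.1 mol.
Outlet amounts (n = n₀ + ν ξ):
  C: 841.1 − 1(82.1) = 759
  D: 804.9 − 2(82.1) = 640.7
  B: 0 + 1(82.1) = 82.1
  A: 0 + 1(82.1) = 82.1
Total out = 1564 mol; y_B = 82.1 / 1564 = 0.0525.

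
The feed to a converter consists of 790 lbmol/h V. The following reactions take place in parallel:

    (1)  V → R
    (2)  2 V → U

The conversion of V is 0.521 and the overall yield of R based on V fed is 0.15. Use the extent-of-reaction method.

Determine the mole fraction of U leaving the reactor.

0.228

Yield of R: 1ξ₁ / 790 = 0.15 → ξ₁ = 118.5 lbmol/h.
Conversion of V: 1ξ₁ + 2ξ₂ = 0.521 × 790 = 411.6 → ξ₂ = 146.5 lbmol/h.
Outlet amounts (n = n₀ + Σ ν·ξ):
  V: 790 − 1(118.5) − 2(146.5) = 378.4
  R: 0 + 1(118.5) = 118.5
  U: 0 + 1(146.5) = 146.5
Total out = 643.5 lbmol/h; y_U = 146.5 / 643.5 = 0.2277.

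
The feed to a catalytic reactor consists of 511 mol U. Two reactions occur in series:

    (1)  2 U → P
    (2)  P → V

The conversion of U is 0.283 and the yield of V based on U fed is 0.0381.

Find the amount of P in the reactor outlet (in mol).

52.8 mol

Conversion of U: U consumed = 2ξ₁ = 0.283 × 511 → ξ₁ = 72.31 mol.
Yield of V: 1ξ₂ / 511 = 0.0381 → ξ₂ = 19.47 mol.
Outlet amounts (n = n₀ + Σ ν·ξ):
  U: 511 − 2(72.31) = 366.4
  P: 0 + 1(72.31) − 1(19.47) = 52.84
  V: 0 + 1(19.47) = 19.47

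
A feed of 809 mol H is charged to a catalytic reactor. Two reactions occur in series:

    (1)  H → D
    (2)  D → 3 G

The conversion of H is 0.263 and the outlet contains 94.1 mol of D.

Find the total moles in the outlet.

Conversion of H: H consumed = 1ξ₁ = 0.263 × 809 → ξ₁ = 212.8 mol.
D balance: n_D = 0 + 1ξ₁ − 1ξ₂ = 94.1 → ξ₂ = (1·212.8 − 94.1)/1 = 118.7 mol.
Outlet amounts (n = n₀ + Σ ν·ξ):
  H: 809 − 1(212.8) = 596.2
  D: 0 + 1(212.8) − 1(118.7) = 94.1
  G: 0 + 3(118.7) = 356
Total out = 596.2 + 94.1 + 356 = 1046 mol.

1050 mol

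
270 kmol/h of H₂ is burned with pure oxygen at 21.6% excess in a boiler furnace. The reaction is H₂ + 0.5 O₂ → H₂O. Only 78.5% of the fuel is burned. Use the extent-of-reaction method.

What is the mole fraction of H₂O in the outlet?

0.646

Stoichiometric O₂ = 0.5 × 270 = 135 kmol/h; O₂ fed = 135 × 1.216 = 164.2 kmol/h.
Fuel reacted = 0.785 × 270 → ξ = 212 kmol/h.
Outlet (n = n₀ + ν ξ):
  H₂: 270 − 1(212) = 58.05
  O₂: 164.2 − 0.5(212) = 58.18
  H₂O: 0 + 1(212) = 212
Total out = 328.2 kmol/h; y_H₂O = 212 / 328.2 = 0.6458.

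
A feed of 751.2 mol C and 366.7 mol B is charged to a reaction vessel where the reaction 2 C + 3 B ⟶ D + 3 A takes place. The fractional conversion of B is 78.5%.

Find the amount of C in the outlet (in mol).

B reacted = 0.785 × 366.7 = 287.9 mol; ν_B = −3, so ξ = 287.9/3 = 95.95 mol.
Outlet amounts (n = n₀ + ν ξ):
  C: 751.2 − 2(95.95) = 559.3
  B: 366.7 − 3(95.95) = 78.84
  D: 0 + 1(95.95) = 95.95
  A: 0 + 3(95.95) = 287.9

559 mol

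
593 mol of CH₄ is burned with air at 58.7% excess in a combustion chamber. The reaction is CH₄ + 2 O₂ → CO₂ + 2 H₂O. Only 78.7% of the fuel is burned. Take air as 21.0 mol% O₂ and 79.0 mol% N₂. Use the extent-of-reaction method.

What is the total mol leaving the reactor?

9560 mol

Stoichiometric O₂ = 2 × 593 = 1186 mol; O₂ fed = 1186 × 1.587 = 1882 mol.
N₂ fed = 1882 × 79/21 = 7081 mol.
Fuel reacted = 0.787 × 593 → ξ = 466.7 mol.
Outlet (n = n₀ + ν ξ):
  CH₄: 593 − 1(466.7) = 126.3
  O₂: 1882 − 2(466.7) = 948.8
  N₂: 7081 (inert)
  CO₂: 0 + 1(466.7) = 466.7
  H₂O: 0 + 2(466.7) = 933.4
Total out = 126.3 + 948.8 + 7081 + 466.7 + 933.4 = 9556 mol.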